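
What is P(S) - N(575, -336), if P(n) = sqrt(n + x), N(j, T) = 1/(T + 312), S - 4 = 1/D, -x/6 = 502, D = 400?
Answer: 1/24 + I*sqrt(1203199)/20 ≈ 0.041667 + 54.845*I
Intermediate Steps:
x = -3012 (x = -6*502 = -3012)
S = 1601/400 (S = 4 + 1/400 = 1601/400 ≈ 4.0025)
N(j, T) = 1/(312 + T)
P(n) = sqrt(-3012 + n) (P(n) = sqrt(n - 3012) = sqrt(-3012 + n))
P(S) - N(575, -336) = sqrt(-3012 + 1601/400) - 1/(312 - 336) = sqrt(-1203199/400) - 1/(-24) = I*sqrt(1203199)/20 - 1*(-1/24) = I*sqrt(1203199)/20 + 1/24 = 1/24 + I*sqrt(1203199)/20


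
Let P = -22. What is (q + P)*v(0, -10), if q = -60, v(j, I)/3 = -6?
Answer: 1476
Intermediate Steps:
v(j, I) = -18 (v(j, I) = 3*(-6) = -18)
(q + P)*v(0, -10) = (-60 - 22)*(-18) = -82*(-18) = 1476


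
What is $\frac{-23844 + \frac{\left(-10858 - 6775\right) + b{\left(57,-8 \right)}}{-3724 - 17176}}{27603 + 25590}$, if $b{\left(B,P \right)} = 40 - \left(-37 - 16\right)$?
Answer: $- \frac{24916103}{55586685} \approx -0.44824$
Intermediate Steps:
$b{\left(B,P \right)} = 93$ ($b{\left(B,P \right)} = 40 - \left(-37 - 16\right) = 40 - -53 = 40 + 53 = 93$)
$\frac{-23844 + \frac{\left(-10858 - 6775\right) + b{\left(57,-8 \right)}}{-3724 - 17176}}{27603 + 25590} = \frac{-23844 + \frac{\left(-10858 - 6775\right) + 93}{-3724 - 17176}}{27603 + 25590} = \frac{-23844 + \frac{\left(-10858 - 6775\right) + 93}{-20900}}{53193} = \left(-23844 + \left(-17633 + 93\right) \left(- \frac{1}{20900}\right)\right) \frac{1}{53193} = \left(-23844 - - \frac{877}{1045}\right) \frac{1}{53193} = \left(-23844 + \frac{877}{1045}\right) \frac{1}{53193} = \left(- \frac{24916103}{1045}\right) \frac{1}{53193} = - \frac{24916103}{55586685}$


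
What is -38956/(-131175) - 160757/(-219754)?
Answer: 29648036299/28826230950 ≈ 1.0285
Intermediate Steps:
-38956/(-131175) - 160757/(-219754) = -38956*(-1/131175) - 160757*(-1/219754) = 38956/131175 + 160757/219754 = 29648036299/28826230950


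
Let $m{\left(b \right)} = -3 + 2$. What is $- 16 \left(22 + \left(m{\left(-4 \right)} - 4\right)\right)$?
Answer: $-272$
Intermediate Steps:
$m{\left(b \right)} = -1$
$- 16 \left(22 + \left(m{\left(-4 \right)} - 4\right)\right) = - 16 \left(22 - 5\right) = \left(-16\right) 17 = -272$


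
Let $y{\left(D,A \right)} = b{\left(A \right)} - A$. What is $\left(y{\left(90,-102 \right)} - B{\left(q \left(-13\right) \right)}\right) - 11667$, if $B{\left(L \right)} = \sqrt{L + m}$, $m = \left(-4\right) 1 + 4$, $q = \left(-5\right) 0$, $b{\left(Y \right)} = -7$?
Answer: $-11572$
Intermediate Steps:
$q = 0$
$m = 0$ ($m = -4 + 4 = 0$)
$y{\left(D,A \right)} = -7 - A$
$B{\left(L \right)} = \sqrt{L}$ ($B{\left(L \right)} = \sqrt{L + 0} = \sqrt{L}$)
$\left(y{\left(90,-102 \right)} - B{\left(q \left(-13\right) \right)}\right) - 11667 = \left(\left(-7 - -102\right) - \sqrt{0 \left(-13\right)}\right) - 11667 = \left(\left(-7 + 102\right) - \sqrt{0}\right) - 11667 = \left(95 - 0\right) - 11667 = \left(95 + 0\right) - 11667 = 95 - 11667 = -11572$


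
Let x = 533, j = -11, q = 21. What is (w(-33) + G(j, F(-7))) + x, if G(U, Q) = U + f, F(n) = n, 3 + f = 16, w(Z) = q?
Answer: 556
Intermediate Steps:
w(Z) = 21
f = 13 (f = -3 + 16 = 13)
G(U, Q) = 13 + U (G(U, Q) = U + 13 = 13 + U)
(w(-33) + G(j, F(-7))) + x = (21 + (13 - 11)) + 533 = (21 + 2) + 533 = 23 + 533 = 556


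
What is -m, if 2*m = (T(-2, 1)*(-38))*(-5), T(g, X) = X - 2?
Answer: 95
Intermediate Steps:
T(g, X) = -2 + X
m = -95 (m = (((-2 + 1)*(-38))*(-5))/2 = (-1*(-38)*(-5))/2 = (38*(-5))/2 = (1/2)*(-190) = -95)
-m = -1*(-95) = 95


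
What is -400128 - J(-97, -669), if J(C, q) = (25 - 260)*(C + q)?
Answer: -580138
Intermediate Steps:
J(C, q) = -235*C - 235*q (J(C, q) = -235*(C + q) = -235*C - 235*q)
-400128 - J(-97, -669) = -400128 - (-235*(-97) - 235*(-669)) = -400128 - (22795 + 157215) = -400128 - 1*180010 = -400128 - 180010 = -580138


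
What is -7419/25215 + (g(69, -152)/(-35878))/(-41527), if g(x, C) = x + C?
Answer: -3684537508553/12522657458930 ≈ -0.29423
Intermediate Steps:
g(x, C) = C + x
-7419/25215 + (g(69, -152)/(-35878))/(-41527) = -7419/25215 + ((-152 + 69)/(-35878))/(-41527) = -7419*1/25215 - 83*(-1/35878)*(-1/41527) = -2473/8405 + (83/35878)*(-1/41527) = -2473/8405 - 83/1489905706 = -3684537508553/12522657458930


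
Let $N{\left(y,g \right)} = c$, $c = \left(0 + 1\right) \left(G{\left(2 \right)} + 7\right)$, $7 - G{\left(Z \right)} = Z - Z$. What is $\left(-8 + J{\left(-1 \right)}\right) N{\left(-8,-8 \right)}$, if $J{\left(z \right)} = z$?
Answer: $-126$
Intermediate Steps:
$G{\left(Z \right)} = 7$ ($G{\left(Z \right)} = 7 - \left(Z - Z\right) = 7 - 0 = 7 + 0 = 7$)
$c = 14$ ($c = \left(0 + 1\right) \left(7 + 7\right) = 1 \cdot 14 = 14$)
$N{\left(y,g \right)} = 14$
$\left(-8 + J{\left(-1 \right)}\right) N{\left(-8,-8 \right)} = \left(-8 - 1\right) 14 = \left(-9\right) 14 = -126$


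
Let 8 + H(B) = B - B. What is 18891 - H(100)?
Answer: 18899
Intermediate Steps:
H(B) = -8 (H(B) = -8 + (B - B) = -8 + 0 = -8)
18891 - H(100) = 18891 - 1*(-8) = 18891 + 8 = 18899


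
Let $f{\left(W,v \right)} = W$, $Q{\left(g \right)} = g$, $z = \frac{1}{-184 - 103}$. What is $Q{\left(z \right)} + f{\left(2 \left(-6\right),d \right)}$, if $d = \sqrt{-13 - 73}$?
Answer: $- \frac{3445}{287} \approx -12.003$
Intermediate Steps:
$z = - \frac{1}{287}$ ($z = \frac{1}{-287} = - \frac{1}{287} \approx -0.0034843$)
$d = i \sqrt{86}$ ($d = \sqrt{-86} = i \sqrt{86} \approx 9.2736 i$)
$Q{\left(z \right)} + f{\left(2 \left(-6\right),d \right)} = - \frac{1}{287} + 2 \left(-6\right) = - \frac{1}{287} - 12 = - \frac{3445}{287}$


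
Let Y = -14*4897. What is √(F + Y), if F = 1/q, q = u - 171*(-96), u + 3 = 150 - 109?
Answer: 3*I*√2062332167586/16454 ≈ 261.84*I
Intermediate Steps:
Y = -68558
u = 38 (u = -3 + (150 - 109) = -3 + 41 = 38)
q = 16454 (q = 38 - 171*(-96) = 38 + 16416 = 16454)
F = 1/16454 ≈ 6.0775e-5
√(F + Y) = √(1/16454 - 68558) = √(-1128053331/16454) = 3*I*√2062332167586/16454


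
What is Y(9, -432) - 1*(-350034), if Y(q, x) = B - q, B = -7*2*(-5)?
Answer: 350095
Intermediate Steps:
B = 70 (B = -14*(-5) = 70)
Y(q, x) = 70 - q
Y(9, -432) - 1*(-350034) = (70 - 1*9) - 1*(-350034) = (70 - 9) + 350034 = 61 + 350034 = 350095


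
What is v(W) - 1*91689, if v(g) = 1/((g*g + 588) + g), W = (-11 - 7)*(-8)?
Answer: -1968379451/21468 ≈ -91689.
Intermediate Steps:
W = 144 (W = -18*(-8) = 144)
v(g) = 1/(588 + g + g**2) (v(g) = 1/((g**2 + 588) + g) = 1/((588 + g**2) + g) = 1/(588 + g + g**2))
v(W) - 1*91689 = 1/(588 + 144 + 144**2) - 1*91689 = 1/(588 + 144 + 20736) - 91689 = 1/21468 - 91689 = -1968379451/21468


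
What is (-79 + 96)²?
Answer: 289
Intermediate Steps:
(-79 + 96)² = 17² = 289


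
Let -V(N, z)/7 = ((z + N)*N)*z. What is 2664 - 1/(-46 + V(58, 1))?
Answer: 63936001/24000 ≈ 2664.0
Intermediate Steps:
V(N, z) = -7*N*z*(N + z) (V(N, z) = -7*(z + N)*N*z = -7*(N + z)*N*z = -7*N*(N + z)*z = -7*N*z*(N + z))
2664 - 1/(-46 + V(58, 1)) = 2664 - 1/(-46 - 7*58*1*(58 + 1)) = 2664 - 1/(-46 - 7*58*1*59) = 2664 - 1/(-46 - 23954) = 2664 - 1/(-24000) = 2664 - 1*(-1/24000) = 2664 + 1/24000 = 63936001/24000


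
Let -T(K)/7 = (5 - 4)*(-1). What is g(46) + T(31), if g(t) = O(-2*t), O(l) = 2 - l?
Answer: 101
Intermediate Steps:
T(K) = 7 (T(K) = -7*(5 - 4)*(-1) = -7*(-1) = 7)
g(t) = 2 + 2*t (g(t) = 2 - (-2)*t = 2 + 2*t)
g(46) + T(31) = (2 + 2*46) + 7 = (2 + 92) + 7 = 94 + 7 = 101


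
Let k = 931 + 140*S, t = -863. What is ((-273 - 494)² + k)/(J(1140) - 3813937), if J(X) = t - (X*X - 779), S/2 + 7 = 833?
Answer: -820500/5113621 ≈ -0.16045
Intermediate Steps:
S = 1652 (S = -14 + 2*833 = -14 + 1666 = 1652)
J(X) = -84 - X² (J(X) = -863 - (X*X - 779) = -863 - (X² - 779) = -863 - (-779 + X²) = -863 + (779 - X²) = -84 - X²)
k = 232211 (k = 931 + 140*1652 = 931 + 231280 = 232211)
((-273 - 494)² + k)/(J(1140) - 3813937) = ((-273 - 494)² + 232211)/((-84 - 1*1140²) - 3813937) = ((-767)² + 232211)/((-84 - 1*1299600) - 3813937) = (588289 + 232211)/((-84 - 1299600) - 3813937) = 820500/(-1299684 - 3813937) = 820500/(-5113621) = 820500*(-1/5113621) = -820500/5113621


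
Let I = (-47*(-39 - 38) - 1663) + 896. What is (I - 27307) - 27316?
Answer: -51771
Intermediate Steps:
I = 2852 (I = (-47*(-77) - 1663) + 896 = (3619 - 1663) + 896 = 1956 + 896 = 2852)
(I - 27307) - 27316 = (2852 - 27307) - 27316 = -24455 - 27316 = -51771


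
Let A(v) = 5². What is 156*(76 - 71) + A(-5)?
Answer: 805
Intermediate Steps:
A(v) = 25
156*(76 - 71) + A(-5) = 156*(76 - 71) + 25 = 156*5 + 25 = 780 + 25 = 805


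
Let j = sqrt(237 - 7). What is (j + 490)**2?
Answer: (490 + sqrt(230))**2 ≈ 2.5519e+5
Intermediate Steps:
j = sqrt(230) ≈ 15.166
(j + 490)**2 = (sqrt(230) + 490)**2 = (490 + sqrt(230))**2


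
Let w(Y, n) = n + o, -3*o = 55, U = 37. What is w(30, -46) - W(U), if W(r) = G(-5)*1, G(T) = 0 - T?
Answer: -208/3 ≈ -69.333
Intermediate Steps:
G(T) = -T
o = -55/3 (o = -1/3*55 = -55/3 ≈ -18.333)
W(r) = 5 (W(r) = -1*(-5)*1 = 5*1 = 5)
w(Y, n) = -55/3 + n (w(Y, n) = n - 55/3 = -55/3 + n)
w(30, -46) - W(U) = (-55/3 - 46) - 1*5 = -193/3 - 5 = -208/3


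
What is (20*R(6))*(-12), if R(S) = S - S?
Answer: 0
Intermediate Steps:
R(S) = 0
(20*R(6))*(-12) = (20*0)*(-12) = 0*(-12) = 0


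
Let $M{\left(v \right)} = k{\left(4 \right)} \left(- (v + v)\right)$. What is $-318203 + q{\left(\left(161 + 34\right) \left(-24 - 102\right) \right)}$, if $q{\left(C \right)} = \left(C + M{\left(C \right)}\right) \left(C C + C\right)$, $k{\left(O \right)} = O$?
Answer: $103823539838497$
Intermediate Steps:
$M{\left(v \right)} = - 8 v$ ($M{\left(v \right)} = 4 \left(- (v + v)\right) = 4 \left(- 2 v\right) = - 8 v$)
$q{\left(C \right)} = - 7 C \left(C + C^{2}\right)$ ($q{\left(C \right)} = \left(C - 8 C\right) \left(C C + C\right) = - 7 C \left(C^{2} + C\right) = - 7 C \left(C + C^{2}\right)$)
$-318203 + q{\left(\left(161 + 34\right) \left(-24 - 102\right) \right)} = -318203 + 7 \left(\left(161 + 34\right) \left(-24 - 102\right)\right)^{2} \left(-1 - \left(161 + 34\right) \left(-24 - 102\right)\right) = -318203 + 7 \left(195 \left(-126\right)\right)^{2} \left(-1 - 195 \left(-126\right)\right) = -318203 + 7 \left(-24570\right)^{2} \left(-1 - -24570\right) = -318203 + 7 \cdot 603684900 \left(-1 + 24570\right) = -318203 + 7 \cdot 603684900 \cdot 24569 = -318203 + 103823540156700 = 103823539838497$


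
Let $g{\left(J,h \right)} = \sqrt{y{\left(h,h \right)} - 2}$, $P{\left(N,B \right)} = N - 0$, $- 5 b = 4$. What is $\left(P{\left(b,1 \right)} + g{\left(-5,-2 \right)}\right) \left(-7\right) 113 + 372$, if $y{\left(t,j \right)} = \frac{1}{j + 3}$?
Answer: $\frac{5024}{5} - 791 i \approx 1004.8 - 791.0 i$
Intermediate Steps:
$b = - \frac{4}{5}$ ($b = \left(- \frac{1}{5}\right) 4 = - \frac{4}{5} \approx -0.8$)
$y{\left(t,j \right)} = \frac{1}{3 + j}$
$P{\left(N,B \right)} = N$ ($P{\left(N,B \right)} = N + 0 = N$)
$g{\left(J,h \right)} = \sqrt{-2 + \frac{1}{3 + h}}$ ($g{\left(J,h \right)} = \sqrt{\frac{1}{3 + h} - 2} = \sqrt{-2 + \frac{1}{3 + h}}$)
$\left(P{\left(b,1 \right)} + g{\left(-5,-2 \right)}\right) \left(-7\right) 113 + 372 = \left(- \frac{4}{5} + \sqrt{\frac{-5 - -4}{3 - 2}}\right) \left(-7\right) 113 + 372 = \left(- \frac{4}{5} + \sqrt{\frac{-5 + 4}{1}}\right) \left(-7\right) 113 + 372 = \left(- \frac{4}{5} + \sqrt{1 \left(-1\right)}\right) \left(-7\right) 113 + 372 = \left(- \frac{4}{5} + \sqrt{-1}\right) \left(-7\right) 113 + 372 = \left(- \frac{4}{5} + i\right) \left(-7\right) 113 + 372 = \left(\frac{28}{5} - 7 i\right) 113 + 372 = \left(\frac{3164}{5} - 791 i\right) + 372 = \frac{5024}{5} - 791 i$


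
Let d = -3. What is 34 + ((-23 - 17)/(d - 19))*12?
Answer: 614/11 ≈ 55.818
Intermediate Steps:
34 + ((-23 - 17)/(d - 19))*12 = 34 + ((-23 - 17)/(-3 - 19))*12 = 34 - 40/(-22)*12 = 34 - 40*(-1/22)*12 = 34 + (20/11)*12 = 34 + 240/11 = 614/11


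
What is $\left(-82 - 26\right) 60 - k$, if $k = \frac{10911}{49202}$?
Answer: $- \frac{318839871}{49202} \approx -6480.2$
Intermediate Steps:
$k = \frac{10911}{49202}$ ($k = 10911 \cdot \frac{1}{49202} = \frac{10911}{49202} \approx 0.22176$)
$\left(-82 - 26\right) 60 - k = \left(-82 - 26\right) 60 - \frac{10911}{49202} = \left(-108\right) 60 - \frac{10911}{49202} = -6480 - \frac{10911}{49202} = - \frac{318839871}{49202}$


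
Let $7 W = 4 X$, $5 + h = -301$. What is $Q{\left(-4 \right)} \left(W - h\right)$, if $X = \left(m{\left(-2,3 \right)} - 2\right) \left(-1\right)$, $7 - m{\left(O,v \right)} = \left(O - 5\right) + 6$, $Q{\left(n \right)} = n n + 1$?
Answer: $\frac{36006}{7} \approx 5143.7$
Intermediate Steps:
$Q{\left(n \right)} = 1 + n^{2}$ ($Q{\left(n \right)} = n^{2} + 1 = 1 + n^{2}$)
$h = -306$ ($h = -5 - 301 = -306$)
$m{\left(O,v \right)} = 6 - O$ ($m{\left(O,v \right)} = 7 - \left(\left(O - 5\right) + 6\right) = 7 - \left(\left(-5 + O\right) + 6\right) = 7 - \left(1 + O\right) = 6 - O$)
$X = -6$ ($X = \left(\left(6 - -2\right) - 2\right) \left(-1\right) = \left(\left(6 + 2\right) - 2\right) \left(-1\right) = \left(8 - 2\right) \left(-1\right) = 6 \left(-1\right) = -6$)
$W = - \frac{24}{7}$ ($W = \frac{4 \left(-6\right)}{7} = \frac{1}{7} \left(-24\right) = - \frac{24}{7} \approx -3.4286$)
$Q{\left(-4 \right)} \left(W - h\right) = \left(1 + \left(-4\right)^{2}\right) \left(- \frac{24}{7} - -306\right) = \left(1 + 16\right) \left(- \frac{24}{7} + 306\right) = 17 \cdot \frac{2118}{7} = \frac{36006}{7}$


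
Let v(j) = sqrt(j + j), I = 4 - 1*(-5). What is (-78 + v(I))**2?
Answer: 6102 - 468*sqrt(2) ≈ 5440.1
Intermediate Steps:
I = 9 (I = 4 + 5 = 9)
v(j) = sqrt(2)*sqrt(j) (v(j) = sqrt(2*j) = sqrt(2)*sqrt(j))
(-78 + v(I))**2 = (-78 + sqrt(2)*sqrt(9))**2 = (-78 + sqrt(2)*3)**2 = (-78 + 3*sqrt(2))**2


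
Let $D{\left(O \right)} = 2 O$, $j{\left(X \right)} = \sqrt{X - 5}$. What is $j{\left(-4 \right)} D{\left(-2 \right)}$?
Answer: $- 12 i \approx - 12.0 i$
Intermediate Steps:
$j{\left(X \right)} = \sqrt{-5 + X}$
$j{\left(-4 \right)} D{\left(-2 \right)} = \sqrt{-5 - 4} \cdot 2 \left(-2\right) = \sqrt{-9} \left(-4\right) = 3 i \left(-4\right) = - 12 i$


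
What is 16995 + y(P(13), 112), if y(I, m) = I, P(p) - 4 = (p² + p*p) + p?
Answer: 17350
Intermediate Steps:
P(p) = 4 + p + 2*p² (P(p) = 4 + ((p² + p*p) + p) = 4 + ((p² + p²) + p) = 4 + (2*p² + p) = 4 + (p + 2*p²) = 4 + p + 2*p²)
16995 + y(P(13), 112) = 16995 + (4 + 13 + 2*13²) = 16995 + (4 + 13 + 2*169) = 16995 + (4 + 13 + 338) = 16995 + 355 = 17350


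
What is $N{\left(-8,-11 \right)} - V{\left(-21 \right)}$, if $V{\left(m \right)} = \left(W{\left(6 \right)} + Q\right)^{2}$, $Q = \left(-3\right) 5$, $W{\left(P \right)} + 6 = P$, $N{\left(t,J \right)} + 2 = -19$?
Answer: $-246$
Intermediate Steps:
$N{\left(t,J \right)} = -21$ ($N{\left(t,J \right)} = -2 - 19 = -21$)
$W{\left(P \right)} = -6 + P$
$Q = -15$
$V{\left(m \right)} = 225$ ($V{\left(m \right)} = \left(\left(-6 + 6\right) - 15\right)^{2} = \left(0 - 15\right)^{2} = \left(-15\right)^{2} = 225$)
$N{\left(-8,-11 \right)} - V{\left(-21 \right)} = -21 - 225 = -246$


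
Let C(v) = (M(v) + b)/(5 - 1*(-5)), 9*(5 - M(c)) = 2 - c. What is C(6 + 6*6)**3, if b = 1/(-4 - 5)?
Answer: 2744/3375 ≈ 0.81304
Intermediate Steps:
b = -1/9 (b = 1/(-9) = -1/9 ≈ -0.11111)
M(c) = 43/9 + c/9 (M(c) = 5 - (2 - c)/9 = 5 + (-2/9 + c/9) = 43/9 + c/9)
C(v) = 7/15 + v/90 (C(v) = ((43/9 + v/9) - 1/9)/(5 - 1*(-5)) = (14/3 + v/9)/(5 + 5) = (14/3 + v/9)/10 = (14/3 + v/9)*(1/10) = 7/15 + v/90)
C(6 + 6*6)**3 = (7/15 + (6 + 6*6)/90)**3 = (7/15 + (6 + 36)/90)**3 = (7/15 + (1/90)*42)**3 = (7/15 + 7/15)**3 = (14/15)**3 = 2744/3375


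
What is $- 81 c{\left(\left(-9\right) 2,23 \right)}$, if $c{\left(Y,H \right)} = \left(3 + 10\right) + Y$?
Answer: $405$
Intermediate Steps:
$c{\left(Y,H \right)} = 13 + Y$
$- 81 c{\left(\left(-9\right) 2,23 \right)} = - 81 \left(13 - 18\right) = \left(-81\right) \left(-5\right) = 405$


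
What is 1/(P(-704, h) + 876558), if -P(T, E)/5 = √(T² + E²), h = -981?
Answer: 876558/768317477939 + 5*√1457977/768317477939 ≈ 1.1487e-6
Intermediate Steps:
P(T, E) = -5*√(E² + T²) (P(T, E) = -5*√(T² + E²) = -5*√(E² + T²))
1/(P(-704, h) + 876558) = 1/(-5*√((-981)² + (-704)²) + 876558) = 1/(-5*√(962361 + 495616) + 876558) = 1/(-5*√1457977 + 876558) = 1/(876558 - 5*√1457977)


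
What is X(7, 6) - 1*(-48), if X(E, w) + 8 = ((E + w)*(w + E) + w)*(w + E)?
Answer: 2315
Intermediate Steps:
X(E, w) = -8 + (E + w)*(w + (E + w)**2) (X(E, w) = -8 + ((E + w)*(w + E) + w)*(w + E) = -8 + ((E + w)*(E + w) + w)*(E + w) = -8 + ((E + w)**2 + w)*(E + w) = -8 + (w + (E + w)**2)*(E + w) = -8 + (E + w)*(w + (E + w)**2))
X(7, 6) - 1*(-48) = (-8 + 6**2 + 7*6 + 7*(7 + 6)**2 + 6*(7 + 6)**2) - 1*(-48) = (-8 + 36 + 42 + 7*13**2 + 6*13**2) + 48 = (-8 + 36 + 42 + 7*169 + 6*169) + 48 = (-8 + 36 + 42 + 1183 + 1014) + 48 = 2267 + 48 = 2315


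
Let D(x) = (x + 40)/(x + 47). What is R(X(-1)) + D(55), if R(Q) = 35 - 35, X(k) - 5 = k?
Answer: 95/102 ≈ 0.93137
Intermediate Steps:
X(k) = 5 + k
R(Q) = 0
D(x) = (40 + x)/(47 + x)
R(X(-1)) + D(55) = 0 + (40 + 55)/(47 + 55) = 0 + 95/102 = 95/102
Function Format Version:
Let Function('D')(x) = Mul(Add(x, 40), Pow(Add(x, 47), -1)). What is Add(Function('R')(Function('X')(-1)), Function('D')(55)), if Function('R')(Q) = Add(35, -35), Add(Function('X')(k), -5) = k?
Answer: Rational(95, 102) ≈ 0.93137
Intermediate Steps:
Function('X')(k) = Add(5, k)
Function('R')(Q) = 0
Function('D')(x) = Mul(Pow(Add(47, x), -1), Add(40, x)) (Function('D')(x) = Mul(Add(40, x), Pow(Add(47, x), -1)) = Mul(Pow(Add(47, x), -1), Add(40, x)))
Add(Function('R')(Function('X')(-1)), Function('D')(55)) = Add(0, Mul(Pow(Add(47, 55), -1), Add(40, 55))) = Add(0, Mul(Pow(102, -1), 95)) = Add(0, Mul(Rational(1, 102), 95)) = Add(0, Rational(95, 102)) = Rational(95, 102)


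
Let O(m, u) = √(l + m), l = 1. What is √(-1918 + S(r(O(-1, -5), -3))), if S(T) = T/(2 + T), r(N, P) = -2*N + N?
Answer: I*√1918 ≈ 43.795*I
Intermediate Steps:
O(m, u) = √(1 + m)
r(N, P) = -N
√(-1918 + S(r(O(-1, -5), -3))) = √(-1918 + (-√(1 - 1))/(2 - √(1 - 1))) = √(-1918 + (-√0)/(2 - √0)) = √(-1918 + (-1*0)/(2 - 1*0)) = √(-1918 + 0/(2 + 0)) = √(-1918 + 0/2) = √(-1918 + 0*(½)) = √(-1918 + 0) = √(-1918) = I*√1918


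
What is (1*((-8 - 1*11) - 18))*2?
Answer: -74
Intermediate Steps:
(1*((-8 - 1*11) - 18))*2 = (1*((-8 - 11) - 18))*2 = (1*(-19 - 18))*2 = (1*(-37))*2 = -37*2 = -74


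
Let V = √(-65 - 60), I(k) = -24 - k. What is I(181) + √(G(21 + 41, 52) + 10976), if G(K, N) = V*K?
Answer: -205 + √(10976 + 310*I*√5) ≈ -100.18 + 3.3066*I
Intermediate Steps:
V = 5*I*√5 (V = √(-125) = 5*I*√5 ≈ 11.18*I)
G(K, N) = 5*I*K*√5 (G(K, N) = (5*I*√5)*K = 5*I*K*√5)
I(181) + √(G(21 + 41, 52) + 10976) = (-24 - 1*181) + √(5*I*(21 + 41)*√5 + 10976) = (-24 - 181) + √(5*I*62*√5 + 10976) = -205 + √(310*I*√5 + 10976) = -205 + √(10976 + 310*I*√5)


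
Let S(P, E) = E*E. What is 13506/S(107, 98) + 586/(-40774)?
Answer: 136266425/97898374 ≈ 1.3919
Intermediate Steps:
S(P, E) = E**2
13506/S(107, 98) + 586/(-40774) = 13506/(98**2) + 586/(-40774) = 13506/9604 + 586*(-1/40774) = 13506*(1/9604) - 293/20387 = 6753/4802 - 293/20387 = 136266425/97898374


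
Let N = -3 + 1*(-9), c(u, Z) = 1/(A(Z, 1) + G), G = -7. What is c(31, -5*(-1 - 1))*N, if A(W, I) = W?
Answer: -4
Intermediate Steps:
c(u, Z) = 1/(-7 + Z) (c(u, Z) = 1/(Z - 7) = 1/(-7 + Z))
N = -12 (N = -3 - 9 = -12)
c(31, -5*(-1 - 1))*N = -12/(-7 - 5*(-1 - 1)) = -12/(-7 - 5*(-2)) = -12/(-7 + 10) = -12/3 = (⅓)*(-12) = -4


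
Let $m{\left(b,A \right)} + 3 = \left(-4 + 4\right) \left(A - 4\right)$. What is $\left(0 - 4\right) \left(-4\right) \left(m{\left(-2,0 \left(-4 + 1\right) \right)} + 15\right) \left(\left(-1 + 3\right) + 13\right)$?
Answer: $2880$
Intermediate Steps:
$m{\left(b,A \right)} = -3$ ($m{\left(b,A \right)} = -3 + \left(-4 + 4\right) \left(A - 4\right) = -3 + 0 \left(-4 + A\right) = -3 + 0 = -3$)
$\left(0 - 4\right) \left(-4\right) \left(m{\left(-2,0 \left(-4 + 1\right) \right)} + 15\right) \left(\left(-1 + 3\right) + 13\right) = \left(0 - 4\right) \left(-4\right) \left(-3 + 15\right) \left(\left(-1 + 3\right) + 13\right) = \left(-4\right) \left(-4\right) 12 \left(2 + 13\right) = 16 \cdot 12 \cdot 15 = 192 \cdot 15 = 2880$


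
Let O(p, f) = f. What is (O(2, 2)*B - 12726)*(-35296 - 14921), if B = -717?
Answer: 711072720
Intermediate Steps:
(O(2, 2)*B - 12726)*(-35296 - 14921) = (2*(-717) - 12726)*(-35296 - 14921) = (-1434 - 12726)*(-50217) = -14160*(-50217) = 711072720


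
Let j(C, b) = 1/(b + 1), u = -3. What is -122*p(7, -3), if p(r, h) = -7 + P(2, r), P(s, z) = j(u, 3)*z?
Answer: 1281/2 ≈ 640.50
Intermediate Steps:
j(C, b) = 1/(1 + b)
P(s, z) = z/4 (P(s, z) = z/(1 + 3) = z/4)
p(r, h) = -7 + r/4
-122*p(7, -3) = -122*(-7 + (1/4)*7) = -122*(-7 + 7/4) = -122*(-21/4) = 1281/2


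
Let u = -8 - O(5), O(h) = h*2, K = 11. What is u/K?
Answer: -18/11 ≈ -1.6364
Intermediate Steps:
O(h) = 2*h
u = -18 (u = -8 - 2*5 = -8 - 1*10 = -8 - 10 = -18)
u/K = -18/11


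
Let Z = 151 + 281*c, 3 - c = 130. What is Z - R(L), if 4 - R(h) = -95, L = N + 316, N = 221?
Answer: -35635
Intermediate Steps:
c = -127 (c = 3 - 1*130 = 3 - 130 = -127)
L = 537 (L = 221 + 316 = 537)
R(h) = 99 (R(h) = 4 - 1*(-95) = 4 + 95 = 99)
Z = -35536 (Z = 151 + 281*(-127) = 151 - 35687 = -35536)
Z - R(L) = -35536 - 1*99 = -35536 - 99 = -35635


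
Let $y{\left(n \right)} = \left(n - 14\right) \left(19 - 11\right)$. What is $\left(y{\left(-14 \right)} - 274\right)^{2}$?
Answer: $248004$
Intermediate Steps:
$y{\left(n \right)} = -112 + 8 n$ ($y{\left(n \right)} = \left(-14 + n\right) 8 = -112 + 8 n$)
$\left(y{\left(-14 \right)} - 274\right)^{2} = \left(\left(-112 + 8 \left(-14\right)\right) - 274\right)^{2} = \left(\left(-112 - 112\right) - 274\right)^{2} = \left(-224 - 274\right)^{2} = \left(-498\right)^{2} = 248004$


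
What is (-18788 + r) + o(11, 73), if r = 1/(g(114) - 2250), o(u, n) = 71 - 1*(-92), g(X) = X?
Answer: -39783001/2136 ≈ -18625.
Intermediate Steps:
o(u, n) = 163 (o(u, n) = 71 + 92 = 163)
r = -1/2136 (r = 1/(114 - 2250) = 1/(-2136) = -1/2136 ≈ -0.00046816)
(-18788 + r) + o(11, 73) = (-18788 - 1/2136) + 163 = -40131169/2136 + 163 = -39783001/2136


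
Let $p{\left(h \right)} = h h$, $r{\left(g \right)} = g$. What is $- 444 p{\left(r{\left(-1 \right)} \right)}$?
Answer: $-444$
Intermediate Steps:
$p{\left(h \right)} = h^{2}$
$- 444 p{\left(r{\left(-1 \right)} \right)} = - 444 \left(-1\right)^{2} = \left(-444\right) 1 = -444$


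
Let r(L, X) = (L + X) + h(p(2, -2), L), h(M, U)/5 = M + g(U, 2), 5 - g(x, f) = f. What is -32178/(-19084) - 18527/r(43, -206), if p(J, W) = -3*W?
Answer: 44670784/281489 ≈ 158.69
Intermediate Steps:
g(x, f) = 5 - f
h(M, U) = 15 + 5*M (h(M, U) = 5*(M + (5 - 1*2)) = 5*(M + (5 - 2)) = 5*(M + 3) = 5*(3 + M) = 15 + 5*M)
r(L, X) = 45 + L + X (r(L, X) = (L + X) + (15 + 5*(-3*(-2))) = (L + X) + (15 + 5*6) = (L + X) + (15 + 30) = (L + X) + 45 = 45 + L + X)
-32178/(-19084) - 18527/r(43, -206) = -32178/(-19084) - 18527/(45 + 43 - 206) = -32178*(-1/19084) - 18527/(-118) = 16089/9542 - 18527*(-1/118) = 16089/9542 + 18527/118 = 44670784/281489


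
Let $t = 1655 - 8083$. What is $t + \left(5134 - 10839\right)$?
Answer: $-12133$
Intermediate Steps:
$t = -6428$ ($t = 1655 - 8083 = -6428$)
$t + \left(5134 - 10839\right) = -6428 + \left(5134 - 10839\right) = -6428 - 5705 = -12133$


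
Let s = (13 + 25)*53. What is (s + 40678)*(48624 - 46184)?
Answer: 104168480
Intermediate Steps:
s = 2014 (s = 38*53 = 2014)
(s + 40678)*(48624 - 46184) = (2014 + 40678)*(48624 - 46184) = 42692*2440 = 104168480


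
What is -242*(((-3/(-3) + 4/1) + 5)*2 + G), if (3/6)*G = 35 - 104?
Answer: 28556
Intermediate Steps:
G = -138 (G = 2*(35 - 104) = 2*(-69) = -138)
-242*(((-3/(-3) + 4/1) + 5)*2 + G) = -242*(((-3/(-3) + 4/1) + 5)*2 - 138) = -242*(((-3*(-1/3) + 4*1) + 5)*2 - 138) = -242*(((1 + 4) + 5)*2 - 138) = -242*((5 + 5)*2 - 138) = -242*(10*2 - 138) = -242*(20 - 138) = -242*(-118) = 28556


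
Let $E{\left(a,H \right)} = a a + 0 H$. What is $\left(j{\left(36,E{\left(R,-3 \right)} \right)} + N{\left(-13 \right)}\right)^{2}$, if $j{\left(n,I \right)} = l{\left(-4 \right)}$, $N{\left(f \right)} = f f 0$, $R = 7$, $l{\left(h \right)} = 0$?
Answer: $0$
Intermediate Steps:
$N{\left(f \right)} = 0$ ($N{\left(f \right)} = f^{2} \cdot 0 = 0$)
$E{\left(a,H \right)} = a^{2}$ ($E{\left(a,H \right)} = a^{2} + 0 = a^{2}$)
$j{\left(n,I \right)} = 0$
$\left(j{\left(36,E{\left(R,-3 \right)} \right)} + N{\left(-13 \right)}\right)^{2} = \left(0 + 0\right)^{2} = 0^{2} = 0$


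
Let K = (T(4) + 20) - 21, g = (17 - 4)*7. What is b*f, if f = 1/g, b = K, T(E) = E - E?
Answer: -1/91 ≈ -0.010989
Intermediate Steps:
T(E) = 0
g = 91 (g = 13*7 = 91)
K = -1 (K = (0 + 20) - 21 = 20 - 21 = -1)
b = -1
f = 1/91 ≈ 0.010989
b*f = -1*1/91 = -1/91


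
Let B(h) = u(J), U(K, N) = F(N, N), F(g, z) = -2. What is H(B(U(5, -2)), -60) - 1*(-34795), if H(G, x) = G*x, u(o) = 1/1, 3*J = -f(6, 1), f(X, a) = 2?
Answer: 34735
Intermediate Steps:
U(K, N) = -2
J = -⅔ (J = (-1*2)/3 = (⅓)*(-2) = -⅔ ≈ -0.66667)
u(o) = 1
B(h) = 1
H(B(U(5, -2)), -60) - 1*(-34795) = 1*(-60) - 1*(-34795) = -60 + 34795 = 34735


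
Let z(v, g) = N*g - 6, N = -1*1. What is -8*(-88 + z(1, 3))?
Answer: 776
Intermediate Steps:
N = -1
z(v, g) = -6 - g (z(v, g) = -g - 6 = -6 - g)
-8*(-88 + z(1, 3)) = -8*(-88 + (-6 - 1*3)) = -8*(-88 + (-6 - 3)) = -8*(-88 - 9) = -8*(-97) = 776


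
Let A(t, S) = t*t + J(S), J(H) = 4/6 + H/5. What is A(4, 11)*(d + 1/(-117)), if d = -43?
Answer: -1424056/1755 ≈ -811.43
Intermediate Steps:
J(H) = ⅔ + H/5 (J(H) = 4*(⅙) + H*(⅕) = ⅔ + H/5)
A(t, S) = ⅔ + t² + S/5 (A(t, S) = t*t + (⅔ + S/5) = t² + (⅔ + S/5) = ⅔ + t² + S/5)
A(4, 11)*(d + 1/(-117)) = (⅔ + 4² + (⅕)*11)*(-43 + 1/(-117)) = (⅔ + 16 + 11/5)*(-43 - 1/117) = (283/15)*(-5032/117) = -1424056/1755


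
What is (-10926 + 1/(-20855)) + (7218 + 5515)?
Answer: 37684984/20855 ≈ 1807.0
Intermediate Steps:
(-10926 + 1/(-20855)) + (7218 + 5515) = (-10926 - 1/20855) + 12733 = -227861731/20855 + 12733 = 37684984/20855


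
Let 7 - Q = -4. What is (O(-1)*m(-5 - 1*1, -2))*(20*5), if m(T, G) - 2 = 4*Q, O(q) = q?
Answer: -4600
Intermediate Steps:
Q = 11 (Q = 7 - 1*(-4) = 7 + 4 = 11)
m(T, G) = 46 (m(T, G) = 2 + 4*11 = 2 + 44 = 46)
(O(-1)*m(-5 - 1*1, -2))*(20*5) = (-1*46)*(20*5) = -46*100 = -4600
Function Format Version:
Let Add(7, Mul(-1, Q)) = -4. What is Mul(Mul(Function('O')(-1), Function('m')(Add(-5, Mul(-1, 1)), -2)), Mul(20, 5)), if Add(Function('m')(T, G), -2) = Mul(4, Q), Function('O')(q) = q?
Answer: -4600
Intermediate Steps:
Q = 11 (Q = Add(7, Mul(-1, -4)) = Add(7, 4) = 11)
Function('m')(T, G) = 46 (Function('m')(T, G) = Add(2, Mul(4, 11)) = Add(2, 44) = 46)
Mul(Mul(Function('O')(-1), Function('m')(Add(-5, Mul(-1, 1)), -2)), Mul(20, 5)) = Mul(Mul(-1, 46), Mul(20, 5)) = Mul(-46, 100) = -4600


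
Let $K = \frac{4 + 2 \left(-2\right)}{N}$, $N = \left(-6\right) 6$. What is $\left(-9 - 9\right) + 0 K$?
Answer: $-18$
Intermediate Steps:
$N = -36$
$K = 0$ ($K = \frac{4 + 2 \left(-2\right)}{-36} = \left(4 - 4\right) \left(- \frac{1}{36}\right) = 0 \left(- \frac{1}{36}\right) = 0$)
$\left(-9 - 9\right) + 0 K = \left(-9 - 9\right) + 0 \cdot 0 = -18 + 0 = -18$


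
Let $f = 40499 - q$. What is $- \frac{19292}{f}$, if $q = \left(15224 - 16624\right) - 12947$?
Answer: $- \frac{9646}{27423} \approx -0.35175$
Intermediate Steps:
$q = -14347$ ($q = -1400 - 12947 = -14347$)
$f = 54846$ ($f = 40499 - -14347 = 40499 + 14347 = 54846$)
$- \frac{19292}{f} = - \frac{19292}{54846} = \left(-19292\right) \frac{1}{54846} = - \frac{9646}{27423}$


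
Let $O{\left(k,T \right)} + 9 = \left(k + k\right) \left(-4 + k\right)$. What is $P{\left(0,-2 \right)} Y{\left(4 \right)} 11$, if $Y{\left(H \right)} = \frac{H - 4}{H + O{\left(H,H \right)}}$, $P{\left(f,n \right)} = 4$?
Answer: $0$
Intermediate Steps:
$O{\left(k,T \right)} = -9 + 2 k \left(-4 + k\right)$ ($O{\left(k,T \right)} = -9 + \left(k + k\right) \left(-4 + k\right) = -9 + 2 k \left(-4 + k\right)$)
$Y{\left(H \right)} = \frac{-4 + H}{-9 - 7 H + 2 H^{2}}$ ($Y{\left(H \right)} = \frac{H - 4}{H - \left(9 - 2 H^{2} + 8 H\right)} = \frac{-4 + H}{-9 - 7 H + 2 H^{2}}$)
$P{\left(0,-2 \right)} Y{\left(4 \right)} 11 = 4 \frac{4 - 4}{9 - 2 \cdot 4^{2} + 7 \cdot 4} \cdot 11 = 4 \frac{4 - 4}{9 - 32 + 28} \cdot 11 = 4 \frac{1}{9 - 32 + 28} \cdot 0 \cdot 11 = 4 \cdot \frac{1}{5} \cdot 0 \cdot 11 = 4 \cdot 0 \cdot 11 = 0 \cdot 11 = 0$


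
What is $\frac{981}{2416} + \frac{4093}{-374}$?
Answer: $- \frac{4760897}{451792} \approx -10.538$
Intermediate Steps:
$\frac{981}{2416} + \frac{4093}{-374} = 981 \cdot \frac{1}{2416} + 4093 \left(- \frac{1}{374}\right) = \frac{981}{2416} - \frac{4093}{374} = - \frac{4760897}{451792}$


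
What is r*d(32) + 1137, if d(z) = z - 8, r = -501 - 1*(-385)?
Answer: -1647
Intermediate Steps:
r = -116 (r = -501 + 385 = -116)
d(z) = -8 + z
r*d(32) + 1137 = -116*(-8 + 32) + 1137 = -116*24 + 1137 = -2784 + 1137 = -1647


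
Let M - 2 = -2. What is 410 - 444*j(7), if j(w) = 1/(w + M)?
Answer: 2426/7 ≈ 346.57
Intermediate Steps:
M = 0 (M = 2 - 2 = 0)
j(w) = 1/w (j(w) = 1/(w + 0) = 1/w)
410 - 444*j(7) = 410 - 444/7 = 2426/7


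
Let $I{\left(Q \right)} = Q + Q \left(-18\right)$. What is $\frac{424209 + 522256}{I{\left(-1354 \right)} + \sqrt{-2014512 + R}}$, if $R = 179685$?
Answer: $\frac{1281513610}{31274303} - \frac{946465 i \sqrt{1834827}}{531663151} \approx 40.977 - 2.4114 i$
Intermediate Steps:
$I{\left(Q \right)} = - 17 Q$ ($I{\left(Q \right)} = Q - 18 Q = - 17 Q$)
$\frac{424209 + 522256}{I{\left(-1354 \right)} + \sqrt{-2014512 + R}} = \frac{424209 + 522256}{\left(-17\right) \left(-1354\right) + \sqrt{-2014512 + 179685}} = \frac{946465}{23018 + \sqrt{-1834827}} = \frac{946465}{23018 + i \sqrt{1834827}}$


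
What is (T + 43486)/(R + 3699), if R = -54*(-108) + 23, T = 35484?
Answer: 39485/4777 ≈ 8.2657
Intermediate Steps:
R = 5855 (R = 5832 + 23 = 5855)
(T + 43486)/(R + 3699) = (35484 + 43486)/(5855 + 3699) = 78970/9554 = 78970*(1/9554) = 39485/4777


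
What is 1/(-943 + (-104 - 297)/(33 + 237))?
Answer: -270/255011 ≈ -0.0010588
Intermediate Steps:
1/(-943 + (-104 - 297)/(33 + 237)) = 1/(-943 - 401/270) = 1/(-255011/270) = -270/255011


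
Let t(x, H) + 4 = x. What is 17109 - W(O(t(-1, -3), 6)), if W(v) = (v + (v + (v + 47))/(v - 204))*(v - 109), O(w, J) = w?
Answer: 181707/11 ≈ 16519.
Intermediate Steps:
t(x, H) = -4 + x
W(v) = (-109 + v)*(v + (47 + 2*v)/(-204 + v)) (W(v) = (v + (v + (47 + v))/(-204 + v))*(-109 + v) = (v + (47 + 2*v)/(-204 + v))*(-109 + v) = (-109 + v)*(v + (47 + 2*v)/(-204 + v)))
17109 - W(O(t(-1, -3), 6)) = 17109 - (-5123 + (-4 - 1)³ - 311*(-4 - 1)² + 22065*(-4 - 1))/(-204 + (-4 - 1)) = 17109 - (-5123 + (-5)³ - 311*(-5)² + 22065*(-5))/(-204 - 5) = 17109 - (-5123 - 125 - 311*25 - 110325)/(-209) = 17109 - (-1)*(-5123 - 125 - 7775 - 110325)/209 = 17109 - (-1)*(-123348)/209 = 17109 - 1*6492/11 = 17109 - 6492/11 = 181707/11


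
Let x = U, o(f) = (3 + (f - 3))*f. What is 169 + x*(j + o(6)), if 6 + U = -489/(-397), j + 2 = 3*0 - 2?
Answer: 6517/397 ≈ 16.416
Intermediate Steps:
o(f) = f² (o(f) = (3 + (-3 + f))*f = f*f = f²)
j = -4 (j = -2 + (3*0 - 2) = -2 + (0 - 2) = -2 - 2 = -4)
U = -1893/397 (U = -6 - 489/(-397) = -6 - 489*(-1/397) = -6 + 489/397 = -1893/397 ≈ -4.7683)
x = -1893/397 ≈ -4.7683
169 + x*(j + o(6)) = 169 - 1893*(-4 + 6²)/397 = 169 - 1893*(-4 + 36)/397 = 169 - 1893/397*32 = 169 - 60576/397 = 6517/397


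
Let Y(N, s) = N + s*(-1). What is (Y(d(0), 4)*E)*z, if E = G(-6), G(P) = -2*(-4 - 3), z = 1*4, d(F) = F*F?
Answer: -224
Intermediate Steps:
d(F) = F²
Y(N, s) = N - s
z = 4
G(P) = 14 (G(P) = -2*(-7) = 14)
E = 14
(Y(d(0), 4)*E)*z = ((0² - 1*4)*14)*4 = ((0 - 4)*14)*4 = -4*14*4 = -56*4 = -224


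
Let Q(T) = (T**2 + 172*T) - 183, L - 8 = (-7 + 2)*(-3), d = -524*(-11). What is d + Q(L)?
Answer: 10066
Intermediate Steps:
d = 5764
L = 23 (L = 8 + (-7 + 2)*(-3) = 8 - 5*(-3) = 8 + 15 = 23)
Q(T) = -183 + T**2 + 172*T
d + Q(L) = 5764 + (-183 + 23**2 + 172*23) = 5764 + (-183 + 529 + 3956) = 5764 + 4302 = 10066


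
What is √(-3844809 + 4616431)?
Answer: √771622 ≈ 878.42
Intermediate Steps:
√(-3844809 + 4616431) = √771622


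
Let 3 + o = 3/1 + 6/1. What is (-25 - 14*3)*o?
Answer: -402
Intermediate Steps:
o = 6 (o = -3 + (3/1 + 6/1) = -3 + (3*1 + 6*1) = -3 + (3 + 6) = -3 + 9 = 6)
(-25 - 14*3)*o = (-25 - 14*3)*6 = (-25 - 42)*6 = -67*6 = -402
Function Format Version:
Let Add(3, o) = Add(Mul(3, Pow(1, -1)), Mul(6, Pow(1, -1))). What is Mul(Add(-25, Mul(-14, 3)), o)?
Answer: -402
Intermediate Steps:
o = 6 (o = Add(-3, Add(Mul(3, Pow(1, -1)), Mul(6, Pow(1, -1)))) = Add(-3, Add(Mul(3, 1), Mul(6, 1))) = Add(-3, Add(3, 6)) = Add(-3, 9) = 6)
Mul(Add(-25, Mul(-14, 3)), o) = Mul(Add(-25, Mul(-14, 3)), 6) = Mul(Add(-25, -42), 6) = Mul(-67, 6) = -402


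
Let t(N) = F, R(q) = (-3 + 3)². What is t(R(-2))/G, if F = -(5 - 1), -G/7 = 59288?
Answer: 1/103754 ≈ 9.6382e-6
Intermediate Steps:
G = -415016 (G = -7*59288 = -415016)
F = -4 (F = -1*4 = -4)
R(q) = 0 (R(q) = 0² = 0)
t(N) = -4
t(R(-2))/G = -4/(-415016) = -4*(-1/415016) = 1/103754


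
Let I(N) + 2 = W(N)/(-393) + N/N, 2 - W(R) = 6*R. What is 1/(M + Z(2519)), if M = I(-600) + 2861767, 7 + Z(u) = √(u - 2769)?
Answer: 88398880041/252975480344374295 - 154449*I*√10/252975480344374295 ≈ 3.4944e-7 - 1.9307e-12*I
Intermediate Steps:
W(R) = 2 - 6*R
Z(u) = -7 + √(-2769 + u) (Z(u) = -7 + √(u - 2769) = -7 + √(-2769 + u))
I(N) = -395/393 + 2*N/131 (I(N) = -2 + ((2 - 6*N)/(-393) + N/N) = -2 + ((2 - 6*N)*(-1/393) + 1) = -2 + ((-2/393 + 2*N/131) + 1) = -2 + (391/393 + 2*N/131) = -395/393 + 2*N/131)
M = 1124670436/393 (M = (-395/393 + (2/131)*(-600)) + 2861767 = (-395/393 - 1200/131) + 2861767 = -3995/393 + 2861767 = 1124670436/393 ≈ 2.8618e+6)
1/(M + Z(2519)) = 1/(1124670436/393 + (-7 + √(-2769 + 2519))) = 1/(1124670436/393 + (-7 + √(-250))) = 1/(1124670436/393 + (-7 + 5*I*√10)) = 1/(1124667685/393 + 5*I*√10)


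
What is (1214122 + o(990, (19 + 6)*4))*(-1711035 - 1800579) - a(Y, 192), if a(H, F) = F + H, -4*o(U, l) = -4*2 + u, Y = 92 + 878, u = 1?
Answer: -8527067918789/2 ≈ -4.2635e+12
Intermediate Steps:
Y = 970
o(U, l) = 7/4 (o(U, l) = -(-4*2 + 1)/4 = -(-8 + 1)/4 = -¼*(-7) = 7/4)
(1214122 + o(990, (19 + 6)*4))*(-1711035 - 1800579) - a(Y, 192) = (1214122 + 7/4)*(-1711035 - 1800579) - (192 + 970) = (4856495/4)*(-3511614) - 1*1162 = -8527067916465/2 - 1162 = -8527067918789/2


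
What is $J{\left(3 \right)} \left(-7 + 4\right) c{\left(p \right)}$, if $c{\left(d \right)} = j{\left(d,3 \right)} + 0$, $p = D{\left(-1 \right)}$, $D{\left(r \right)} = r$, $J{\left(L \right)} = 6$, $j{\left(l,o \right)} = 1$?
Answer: $-18$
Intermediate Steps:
$p = -1$
$c{\left(d \right)} = 1$ ($c{\left(d \right)} = 1 + 0 = 1$)
$J{\left(3 \right)} \left(-7 + 4\right) c{\left(p \right)} = 6 \left(-7 + 4\right) 1 = 6 \left(-3\right) 1 = \left(-18\right) 1 = -18$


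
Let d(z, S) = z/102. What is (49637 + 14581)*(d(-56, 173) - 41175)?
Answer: -44951593918/17 ≈ -2.6442e+9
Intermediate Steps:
d(z, S) = z/102 (d(z, S) = z*(1/102) = z/102)
(49637 + 14581)*(d(-56, 173) - 41175) = (49637 + 14581)*((1/102)*(-56) - 41175) = 64218*(-28/51 - 41175) = 64218*(-2099953/51) = -44951593918/17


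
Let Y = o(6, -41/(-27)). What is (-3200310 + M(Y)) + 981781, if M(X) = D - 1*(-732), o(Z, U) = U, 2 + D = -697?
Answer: -2218496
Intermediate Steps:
D = -699 (D = -2 - 697 = -699)
Y = 41/27 (Y = -41/(-27) = -41*(-1/27) = 41/27 ≈ 1.5185)
M(X) = 33 (M(X) = -699 - 1*(-732) = -699 + 732 = 33)
(-3200310 + M(Y)) + 981781 = (-3200310 + 33) + 981781 = -3200277 + 981781 = -2218496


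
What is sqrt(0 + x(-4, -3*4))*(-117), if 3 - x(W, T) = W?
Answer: -117*sqrt(7) ≈ -309.55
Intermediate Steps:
x(W, T) = 3 - W
sqrt(0 + x(-4, -3*4))*(-117) = sqrt(0 + (3 - 1*(-4)))*(-117) = sqrt(0 + (3 + 4))*(-117) = sqrt(0 + 7)*(-117) = sqrt(7)*(-117) = -117*sqrt(7)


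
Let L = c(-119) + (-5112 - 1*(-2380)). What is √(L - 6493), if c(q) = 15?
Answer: I*√9210 ≈ 95.969*I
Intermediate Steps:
L = -2717 (L = 15 + (-5112 - 1*(-2380)) = 15 + (-5112 + 2380) = 15 - 2732 = -2717)
√(L - 6493) = √(-2717 - 6493) = √(-9210) = I*√9210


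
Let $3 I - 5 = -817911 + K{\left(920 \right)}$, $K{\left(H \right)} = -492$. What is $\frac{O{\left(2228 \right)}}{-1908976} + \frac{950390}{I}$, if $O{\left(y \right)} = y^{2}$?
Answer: $- \frac{42434507498}{6974563127} \approx -6.0842$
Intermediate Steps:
$I = - \frac{818398}{3}$ ($I = \frac{5}{3} + \frac{-817911 - 492}{3} = \frac{5}{3} + \frac{1}{3} \left(-818403\right) = \frac{5}{3} - 272801 = - \frac{818398}{3} \approx -2.728 \cdot 10^{5}$)
$\frac{O{\left(2228 \right)}}{-1908976} + \frac{950390}{I} = \frac{2228^{2}}{-1908976} + \frac{950390}{- \frac{818398}{3}} = 4963984 \left(- \frac{1}{1908976}\right) + 950390 \left(- \frac{3}{818398}\right) = - \frac{310249}{119311} - \frac{203655}{58457} = - \frac{42434507498}{6974563127}$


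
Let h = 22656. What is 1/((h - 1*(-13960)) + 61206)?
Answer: 1/97822 ≈ 1.0223e-5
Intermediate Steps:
1/((h - 1*(-13960)) + 61206) = 1/((22656 - 1*(-13960)) + 61206) = 1/((22656 + 13960) + 61206) = 1/(36616 + 61206) = 1/97822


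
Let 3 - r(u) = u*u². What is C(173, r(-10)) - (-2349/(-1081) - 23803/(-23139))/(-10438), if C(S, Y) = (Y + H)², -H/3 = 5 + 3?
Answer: 125118912406396238/130544198721 ≈ 9.5844e+5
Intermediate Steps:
H = -24 (H = -3*(5 + 3) = -3*8 = -24)
r(u) = 3 - u³ (r(u) = 3 - u*u² = 3 - u³)
C(S, Y) = (-24 + Y)² (C(S, Y) = (Y - 24)² = (-24 + Y)²)
C(173, r(-10)) - (-2349/(-1081) - 23803/(-23139))/(-10438) = (-24 + (3 - 1*(-10)³))² - (-2349/(-1081) - 23803/(-23139))/(-10438) = (-24 + (3 - 1*(-1000)))² - (-2349*(-1/1081) - 23803*(-1/23139))*(-1)/10438 = (-24 + (3 + 1000))² - (2349/1081 + 23803/23139)*(-1)/10438 = (-24 + 1003)² - 80084554*(-1)/(25013259*10438) = 979² - 1*(-40042277/130544198721) = 958441 + 40042277/130544198721 = 125118912406396238/130544198721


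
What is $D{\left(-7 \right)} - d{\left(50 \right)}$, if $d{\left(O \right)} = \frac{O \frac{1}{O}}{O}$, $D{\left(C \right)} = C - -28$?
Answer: $\frac{1049}{50} \approx 20.98$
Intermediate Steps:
$D{\left(C \right)} = 28 + C$ ($D{\left(C \right)} = C + 28 = 28 + C$)
$d{\left(O \right)} = \frac{1}{O}$ ($d{\left(O \right)} = 1 \frac{1}{O} = \frac{1}{O}$)
$D{\left(-7 \right)} - d{\left(50 \right)} = \left(28 - 7\right) - \frac{1}{50} = 21 - \frac{1}{50} = \frac{1049}{50}$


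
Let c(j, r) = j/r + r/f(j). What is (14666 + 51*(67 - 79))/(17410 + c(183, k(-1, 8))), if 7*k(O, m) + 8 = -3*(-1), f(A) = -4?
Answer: 1967560/2401557 ≈ 0.81929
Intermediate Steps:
k(O, m) = -5/7 (k(O, m) = -8/7 + (-3*(-1))/7 = -8/7 + (1/7)*3 = -8/7 + 3/7 = -5/7)
c(j, r) = -r/4 + j/r (c(j, r) = j/r + r/(-4) = j/r + r*(-1/4) = j/r - r/4 = -r/4 + j/r)
(14666 + 51*(67 - 79))/(17410 + c(183, k(-1, 8))) = (14666 + 51*(67 - 79))/(17410 + (-1/4*(-5/7) + 183/(-5/7))) = (14666 + 51*(-12))/(17410 + (5/28 + 183*(-7/5))) = (14666 - 612)/(17410 + (5/28 - 1281/5)) = 14054/(17410 - 35843/140) = 14054/(2401557/140) = 14054*(140/2401557) = 1967560/2401557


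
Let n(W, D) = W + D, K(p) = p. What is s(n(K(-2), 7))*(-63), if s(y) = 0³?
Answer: 0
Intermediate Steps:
n(W, D) = D + W
s(y) = 0
s(n(K(-2), 7))*(-63) = 0*(-63) = 0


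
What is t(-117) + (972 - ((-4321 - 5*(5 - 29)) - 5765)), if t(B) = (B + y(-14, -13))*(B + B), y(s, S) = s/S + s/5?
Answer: 193596/5 ≈ 38719.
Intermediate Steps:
y(s, S) = s/5 + s/S (y(s, S) = s/S + s*(⅕) = s/S + s/5 = s/5 + s/S)
t(B) = 2*B*(-112/65 + B) (t(B) = (B + ((⅕)*(-14) - 14/(-13)))*(B + B) = (B + (-14/5 - 14*(-1/13)))*(2*B) = (B + (-14/5 + 14/13))*(2*B) = (B - 112/65)*(2*B) = (-112/65 + B)*(2*B) = 2*B*(-112/65 + B))
t(-117) + (972 - ((-4321 - 5*(5 - 29)) - 5765)) = (2/65)*(-117)*(-112 + 65*(-117)) + (972 - ((-4321 - 5*(5 - 29)) - 5765)) = (2/65)*(-117)*(-112 - 7605) + (972 - ((-4321 - 5*(-24)) - 5765)) = (2/65)*(-117)*(-7717) + (972 - ((-4321 + 120) - 5765)) = 138906/5 + (972 - (-4201 - 5765)) = 138906/5 + (972 - 1*(-9966)) = 138906/5 + (972 + 9966) = 138906/5 + 10938 = 193596/5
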